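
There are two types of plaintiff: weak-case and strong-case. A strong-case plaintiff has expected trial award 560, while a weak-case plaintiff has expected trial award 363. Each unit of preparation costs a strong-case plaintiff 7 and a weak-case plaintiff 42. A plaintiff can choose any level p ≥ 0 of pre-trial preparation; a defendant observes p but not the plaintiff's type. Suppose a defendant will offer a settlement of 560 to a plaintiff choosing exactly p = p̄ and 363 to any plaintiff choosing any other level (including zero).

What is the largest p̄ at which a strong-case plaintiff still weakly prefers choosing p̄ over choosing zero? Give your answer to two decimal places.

Choosing p̄ yields the strong-case type 560 − 7·p̄; choosing zero yields 363.
The strong-case type is indifferent at 560 − 7·p̄ = 363, i.e. p̄ = (560 − 363) / 7 ≈ 28.14.
For any p̄ above 28.14 the strong-case type would rather pool at zero, so separation collapses.

28.14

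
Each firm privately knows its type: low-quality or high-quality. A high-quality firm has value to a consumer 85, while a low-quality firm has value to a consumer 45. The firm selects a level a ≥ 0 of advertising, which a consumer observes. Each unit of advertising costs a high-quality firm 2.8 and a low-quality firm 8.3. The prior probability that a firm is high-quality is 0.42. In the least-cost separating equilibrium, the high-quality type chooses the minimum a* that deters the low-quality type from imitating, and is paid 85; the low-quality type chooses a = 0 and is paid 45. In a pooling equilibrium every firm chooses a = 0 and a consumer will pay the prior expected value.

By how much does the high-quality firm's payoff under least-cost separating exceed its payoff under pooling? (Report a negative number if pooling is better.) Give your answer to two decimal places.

Least-cost separating signal: a* solves 45 = 85 − 8.3·a*, so a* = (85 − 45)/8.3 ≈ 4.8193.
High-quality type's separating payoff: 85 − 2.8 × a* = 85 − 2.8 × (85 − 45)/8.3 = 85 − 112/8.3 ≈ 71.5060.
Pooling payoff: 0.42 × 85 + 0.58 × 45 = 61.8.
Difference: 71.5060 − 61.8 = 9.706, i.e. 9.71 to two decimal places.
The high-quality type prefers to separate.

9.71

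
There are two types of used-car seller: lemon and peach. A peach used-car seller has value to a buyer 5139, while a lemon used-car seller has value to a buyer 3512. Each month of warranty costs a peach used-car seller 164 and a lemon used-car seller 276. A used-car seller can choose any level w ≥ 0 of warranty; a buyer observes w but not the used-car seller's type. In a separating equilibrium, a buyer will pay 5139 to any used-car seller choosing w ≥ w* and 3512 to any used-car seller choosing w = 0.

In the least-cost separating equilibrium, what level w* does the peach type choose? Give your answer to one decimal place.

A lemon used-car seller choosing w = 0 receives 3512.
Imitating at w* instead would pay 5139 at cost 276·w*, netting 5139 − 276·w*.
Indifference: 3512 = 5139 − 276·w*, so w* = (5139 − 3512) / 276 ≈ 5.9.
At w* the lemon type's incentive constraint just binds; the peach type strictly prefers w* since its per-unit cost is lower.

5.9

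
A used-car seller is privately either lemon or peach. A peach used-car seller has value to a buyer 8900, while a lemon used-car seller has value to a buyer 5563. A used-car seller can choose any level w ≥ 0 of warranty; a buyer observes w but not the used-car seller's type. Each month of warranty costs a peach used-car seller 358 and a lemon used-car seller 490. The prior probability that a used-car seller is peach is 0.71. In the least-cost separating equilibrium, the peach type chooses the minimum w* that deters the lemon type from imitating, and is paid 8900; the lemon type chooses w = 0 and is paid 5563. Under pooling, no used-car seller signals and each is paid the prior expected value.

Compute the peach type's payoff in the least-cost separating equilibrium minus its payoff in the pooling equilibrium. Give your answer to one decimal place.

-1470.3

Least-cost separating signal: w* solves 5563 = 8900 − 490·w*, so w* = (8900 − 5563)/490 ≈ 6.8102.
Peach type's separating payoff: 8900 − 358 × w* = 8900 − 358 × (8900 − 5563)/490 = 8900 − 1194646/490 ≈ 6461.947.
Pooling payoff: 0.71 × 8900 + 0.29 × 5563 = 7932.27.
Difference: 6461.947 − 7932.27 = -1470.323, i.e. -1470.3 to one decimal place.
The peach type would prefer the pooling outcome.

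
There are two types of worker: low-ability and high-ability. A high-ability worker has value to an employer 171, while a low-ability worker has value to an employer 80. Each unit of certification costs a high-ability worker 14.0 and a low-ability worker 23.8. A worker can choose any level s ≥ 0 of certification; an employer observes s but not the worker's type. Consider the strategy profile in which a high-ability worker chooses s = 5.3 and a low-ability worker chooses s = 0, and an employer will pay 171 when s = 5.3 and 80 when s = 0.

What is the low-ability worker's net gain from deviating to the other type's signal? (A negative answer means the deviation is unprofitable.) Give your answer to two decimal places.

-35.14

Playing s = 0 the low-ability worker receives 80.
Deviating to s = 5.3 brings payment 171 at cost 23.8 × 5.3 = 126.14, netting 44.86.
Gain from deviating: 44.86 − 80 = -35.14.
The gain is negative, so the low-ability type's incentive-compatibility constraint is satisfied.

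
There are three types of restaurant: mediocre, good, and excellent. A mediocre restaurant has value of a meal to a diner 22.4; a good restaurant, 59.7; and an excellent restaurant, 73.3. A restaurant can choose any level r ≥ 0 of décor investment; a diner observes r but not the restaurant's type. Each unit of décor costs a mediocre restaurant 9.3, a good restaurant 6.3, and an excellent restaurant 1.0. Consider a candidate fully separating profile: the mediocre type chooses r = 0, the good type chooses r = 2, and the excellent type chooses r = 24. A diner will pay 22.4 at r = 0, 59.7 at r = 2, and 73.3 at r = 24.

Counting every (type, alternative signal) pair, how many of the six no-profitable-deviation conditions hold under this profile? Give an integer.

Mediocre (own payoff 22.4): to r=2 gives 59.7 − 9.3×2 = 41.1 → profitable ✗; to r=24 gives 73.3 − 9.3×24 = -149.9 → no gain ✓.
Good (own payoff 59.7 − 6.3×2 = 47.1): to r=0 gives 22.4 → no gain ✓; to r=24 gives 73.3 − 6.3×24 = -77.9 → no gain ✓.
Excellent (own payoff 73.3 − 1.0×24 = 49.3): to r=0 gives 22.4 → no gain ✓; to r=2 gives 59.7 − 1.0×2 = 57.7 → profitable ✗.
4 of the 6 constraints hold; not an equilibrium.

4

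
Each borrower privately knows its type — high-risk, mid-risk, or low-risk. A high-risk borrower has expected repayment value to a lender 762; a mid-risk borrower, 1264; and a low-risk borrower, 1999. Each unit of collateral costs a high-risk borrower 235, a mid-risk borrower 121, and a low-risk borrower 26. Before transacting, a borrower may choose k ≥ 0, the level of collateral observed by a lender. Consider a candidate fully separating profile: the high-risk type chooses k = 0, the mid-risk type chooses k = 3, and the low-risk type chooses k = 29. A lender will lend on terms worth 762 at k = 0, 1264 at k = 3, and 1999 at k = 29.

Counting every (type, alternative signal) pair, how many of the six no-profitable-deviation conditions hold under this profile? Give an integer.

High-risk (own payoff 762): to k=3 gives 1264 − 235×3 = 559 → no gain ✓; to k=29 gives 1999 − 235×29 = -4816 → no gain ✓.
Low-risk (own payoff 1999 − 26×29 = 1245): to k=0 gives 762 → no gain ✓; to k=3 gives 1264 − 26×3 = 1186 → no gain ✓.
Mid-risk (own payoff 1264 − 121×3 = 901): to k=0 gives 762 → no gain ✓; to k=29 gives 1999 − 121×29 = -1510 → no gain ✓.
6 of the 6 constraints hold; this profile is a separating equilibrium.

6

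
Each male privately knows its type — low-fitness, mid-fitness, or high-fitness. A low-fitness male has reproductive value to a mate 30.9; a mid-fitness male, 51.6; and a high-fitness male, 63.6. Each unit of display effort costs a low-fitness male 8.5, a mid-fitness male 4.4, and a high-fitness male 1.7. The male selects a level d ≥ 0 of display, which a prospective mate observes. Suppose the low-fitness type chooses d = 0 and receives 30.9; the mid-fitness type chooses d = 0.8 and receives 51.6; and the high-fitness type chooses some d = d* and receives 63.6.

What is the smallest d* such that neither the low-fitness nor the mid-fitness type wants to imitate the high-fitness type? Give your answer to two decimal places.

Low-fitness type (on-path payoff 30.9) won't mimic when 30.9 ≥ 63.6 − 8.5·d*, i.e. d* ≥ 3.85.
Mid-fitness type (on-path payoff 51.6 − 4.4×0.8 = 48.08) won't mimic when 48.08 ≥ 63.6 − 4.4·d*, i.e. d* ≥ 3.53.
Both must hold, so d* = max(3.85, 3.53) = 3.85. The low-fitness type's constraint binds.

3.85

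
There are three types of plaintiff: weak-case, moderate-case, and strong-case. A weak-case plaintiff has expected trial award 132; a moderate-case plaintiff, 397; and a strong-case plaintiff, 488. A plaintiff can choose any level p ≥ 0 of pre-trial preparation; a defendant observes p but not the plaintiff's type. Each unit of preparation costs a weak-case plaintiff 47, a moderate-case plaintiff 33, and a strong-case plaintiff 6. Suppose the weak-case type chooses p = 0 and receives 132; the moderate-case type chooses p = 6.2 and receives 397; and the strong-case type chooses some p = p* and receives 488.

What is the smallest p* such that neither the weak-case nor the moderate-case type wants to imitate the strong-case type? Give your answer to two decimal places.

Moderate-case type (on-path payoff 397 − 33×6.2 = 192.4) won't mimic when 192.4 ≥ 488 − 33·p*, i.e. p* ≥ 8.96.
Weak-case type (on-path payoff 132) won't mimic when 132 ≥ 488 − 47·p*, i.e. p* ≥ 7.57.
Both must hold, so p* = max(7.57, 8.96) = 8.96. The moderate-case type's constraint binds.

8.96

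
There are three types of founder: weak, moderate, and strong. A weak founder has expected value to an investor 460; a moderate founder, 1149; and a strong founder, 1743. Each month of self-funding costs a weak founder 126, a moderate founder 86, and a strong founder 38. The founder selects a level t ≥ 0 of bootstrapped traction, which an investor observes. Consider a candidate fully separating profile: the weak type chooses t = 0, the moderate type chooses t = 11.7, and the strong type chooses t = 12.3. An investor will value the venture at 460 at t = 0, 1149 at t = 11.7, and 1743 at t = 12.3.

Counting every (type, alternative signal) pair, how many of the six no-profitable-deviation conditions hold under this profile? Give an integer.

4

Strong (own payoff 1743 − 38×12.3 = 1275.6): to t=0 gives 460 → no gain ✓; to t=11.7 gives 1149 − 38×11.7 = 704.4 → no gain ✓.
Weak (own payoff 460): to t=11.7 gives 1149 − 126×11.7 = -325.2 → no gain ✓; to t=12.3 gives 1743 − 126×12.3 = 193.2 → no gain ✓.
Moderate (own payoff 1149 − 86×11.7 = 142.8): to t=0 gives 460 → profitable ✗; to t=12.3 gives 1743 − 86×12.3 = 685.2 → profitable ✗.
4 of the 6 constraints hold; not an equilibrium.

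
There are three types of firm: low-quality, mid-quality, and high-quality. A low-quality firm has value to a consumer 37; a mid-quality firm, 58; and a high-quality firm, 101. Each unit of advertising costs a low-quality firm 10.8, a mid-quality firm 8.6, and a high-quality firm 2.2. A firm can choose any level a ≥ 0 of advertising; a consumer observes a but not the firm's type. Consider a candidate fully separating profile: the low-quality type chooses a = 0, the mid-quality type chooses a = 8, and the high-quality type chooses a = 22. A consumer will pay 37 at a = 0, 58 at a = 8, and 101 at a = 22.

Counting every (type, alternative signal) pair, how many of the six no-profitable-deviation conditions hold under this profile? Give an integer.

5

Low-quality (own payoff 37): to a=8 gives 58 − 10.8×8 = -28.4 → no gain ✓; to a=22 gives 101 − 10.8×22 = -136.6 → no gain ✓.
High-quality (own payoff 101 − 2.2×22 = 52.6): to a=0 gives 37 → no gain ✓; to a=8 gives 58 − 2.2×8 = 40.4 → no gain ✓.
Mid-quality (own payoff 58 − 8.6×8 = -10.8): to a=0 gives 37 → profitable ✗; to a=22 gives 101 − 8.6×22 = -88.2 → no gain ✓.
5 of the 6 constraints hold; not an equilibrium.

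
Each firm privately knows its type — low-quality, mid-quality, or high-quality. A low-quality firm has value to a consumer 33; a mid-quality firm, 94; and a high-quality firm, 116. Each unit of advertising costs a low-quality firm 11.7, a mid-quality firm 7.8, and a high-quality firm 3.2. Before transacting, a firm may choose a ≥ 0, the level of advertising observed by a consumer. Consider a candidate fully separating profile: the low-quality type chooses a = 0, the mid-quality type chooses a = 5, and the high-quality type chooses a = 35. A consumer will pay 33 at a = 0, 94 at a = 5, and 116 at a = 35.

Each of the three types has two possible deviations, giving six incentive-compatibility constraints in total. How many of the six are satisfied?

Low-quality (own payoff 33): to a=5 gives 94 − 11.7×5 = 35.5 → profitable ✗; to a=35 gives 116 − 11.7×35 = -293.5 → no gain ✓.
High-quality (own payoff 116 − 3.2×35 = 4): to a=0 gives 33 → profitable ✗; to a=5 gives 94 − 3.2×5 = 78 → profitable ✗.
Mid-quality (own payoff 94 − 7.8×5 = 55): to a=0 gives 33 → no gain ✓; to a=35 gives 116 − 7.8×35 = -157 → no gain ✓.
3 of the 6 constraints hold; not an equilibrium.

3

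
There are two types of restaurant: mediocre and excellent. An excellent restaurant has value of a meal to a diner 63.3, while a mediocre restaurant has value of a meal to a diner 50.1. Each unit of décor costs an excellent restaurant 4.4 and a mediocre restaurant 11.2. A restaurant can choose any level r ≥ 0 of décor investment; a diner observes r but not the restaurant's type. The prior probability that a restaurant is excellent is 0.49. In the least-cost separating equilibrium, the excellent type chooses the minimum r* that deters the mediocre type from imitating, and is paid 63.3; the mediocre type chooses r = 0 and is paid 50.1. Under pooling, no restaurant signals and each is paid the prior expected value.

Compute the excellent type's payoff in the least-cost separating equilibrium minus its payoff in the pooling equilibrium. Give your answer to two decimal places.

Least-cost separating signal: r* solves 50.1 = 63.3 − 11.2·r*, so r* = (63.3 − 50.1)/11.2 ≈ 1.1786.
Excellent type's separating payoff: 63.3 − 4.4 × r* = 63.3 − 4.4 × (63.3 − 50.1)/11.2 = 63.3 − 58.08/11.2 ≈ 58.1143.
Pooling payoff: 0.49 × 63.3 + 0.51 × 50.1 = 56.568.
Difference: 58.1143 − 56.568 = 1.5463, i.e. 1.55 to two decimal places.
The excellent type prefers to separate.

1.55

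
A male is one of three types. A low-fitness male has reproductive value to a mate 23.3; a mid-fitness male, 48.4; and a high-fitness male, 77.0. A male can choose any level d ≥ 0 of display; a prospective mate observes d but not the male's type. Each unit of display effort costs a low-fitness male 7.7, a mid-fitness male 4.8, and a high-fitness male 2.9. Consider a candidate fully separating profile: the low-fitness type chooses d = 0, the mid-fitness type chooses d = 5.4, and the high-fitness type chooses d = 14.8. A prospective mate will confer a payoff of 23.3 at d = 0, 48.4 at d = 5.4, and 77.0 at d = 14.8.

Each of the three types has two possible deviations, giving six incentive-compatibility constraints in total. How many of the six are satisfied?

5

Low-fitness (own payoff 23.3): to d=5.4 gives 48.4 − 7.7×5.4 = 6.82 → no gain ✓; to d=14.8 gives 77.0 − 7.7×14.8 = -36.96 → no gain ✓.
Mid-fitness (own payoff 48.4 − 4.8×5.4 = 22.48): to d=0 gives 23.3 → profitable ✗; to d=14.8 gives 77.0 − 4.8×14.8 = 5.96 → no gain ✓.
High-fitness (own payoff 77.0 − 2.9×14.8 = 34.08): to d=0 gives 23.3 → no gain ✓; to d=5.4 gives 48.4 − 2.9×5.4 = 32.74 → no gain ✓.
5 of the 6 constraints hold; not an equilibrium.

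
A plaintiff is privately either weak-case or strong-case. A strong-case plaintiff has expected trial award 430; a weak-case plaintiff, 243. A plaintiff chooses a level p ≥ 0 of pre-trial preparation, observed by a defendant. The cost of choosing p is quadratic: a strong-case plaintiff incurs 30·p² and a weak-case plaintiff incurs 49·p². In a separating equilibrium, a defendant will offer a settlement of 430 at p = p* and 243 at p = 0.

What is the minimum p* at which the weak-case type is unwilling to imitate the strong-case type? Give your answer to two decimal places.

The weak-case type at p = 0 receives 243; imitating at p* yields 430 − 49·p*².
Indifference: 243 = 430 − 49·p*², so p*² = (430 − 243) / 49 ≈ 3.8163.
p* = √3.8163 ≈ 1.95.

1.95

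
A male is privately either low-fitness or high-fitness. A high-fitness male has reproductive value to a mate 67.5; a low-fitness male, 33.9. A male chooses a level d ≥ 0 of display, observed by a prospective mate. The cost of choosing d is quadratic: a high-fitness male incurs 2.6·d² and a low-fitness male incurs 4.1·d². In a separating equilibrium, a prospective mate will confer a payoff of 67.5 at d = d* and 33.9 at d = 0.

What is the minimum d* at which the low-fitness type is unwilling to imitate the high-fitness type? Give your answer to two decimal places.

The low-fitness type at d = 0 receives 33.9; imitating at d* yields 67.5 − 4.1·d*².
Indifference: 33.9 = 67.5 − 4.1·d*², so d*² = (67.5 − 33.9) / 4.1 ≈ 8.1951.
d* = √8.1951 ≈ 2.86.

2.86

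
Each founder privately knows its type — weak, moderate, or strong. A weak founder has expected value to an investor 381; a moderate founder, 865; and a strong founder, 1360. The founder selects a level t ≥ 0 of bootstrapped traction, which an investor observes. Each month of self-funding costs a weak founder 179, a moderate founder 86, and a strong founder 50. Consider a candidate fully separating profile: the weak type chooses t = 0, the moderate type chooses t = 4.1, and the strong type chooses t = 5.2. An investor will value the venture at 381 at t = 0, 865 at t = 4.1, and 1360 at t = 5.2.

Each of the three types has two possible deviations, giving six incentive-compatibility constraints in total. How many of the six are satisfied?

4

Moderate (own payoff 865 − 86×4.1 = 512.4): to t=0 gives 381 → no gain ✓; to t=5.2 gives 1360 − 86×5.2 = 912.8 → profitable ✗.
Strong (own payoff 1360 − 50×5.2 = 1100): to t=0 gives 381 → no gain ✓; to t=4.1 gives 865 − 50×4.1 = 660 → no gain ✓.
Weak (own payoff 381): to t=4.1 gives 865 − 179×4.1 = 131.1 → no gain ✓; to t=5.2 gives 1360 − 179×5.2 = 429.2 → profitable ✗.
4 of the 6 constraints hold; not an equilibrium.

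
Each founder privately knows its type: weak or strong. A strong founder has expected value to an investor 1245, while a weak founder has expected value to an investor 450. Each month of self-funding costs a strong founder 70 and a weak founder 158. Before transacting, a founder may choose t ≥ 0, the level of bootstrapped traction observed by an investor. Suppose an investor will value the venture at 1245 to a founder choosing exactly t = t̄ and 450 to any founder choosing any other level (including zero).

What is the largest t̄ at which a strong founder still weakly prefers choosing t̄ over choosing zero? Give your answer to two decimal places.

Choosing t̄ yields the strong type 1245 − 70·t̄; choosing zero yields 450.
The strong type is indifferent at 1245 − 70·t̄ = 450, i.e. t̄ = (1245 − 450) / 70 ≈ 11.36.
For any t̄ above 11.36 the strong type would rather pool at zero, so separation collapses.

11.36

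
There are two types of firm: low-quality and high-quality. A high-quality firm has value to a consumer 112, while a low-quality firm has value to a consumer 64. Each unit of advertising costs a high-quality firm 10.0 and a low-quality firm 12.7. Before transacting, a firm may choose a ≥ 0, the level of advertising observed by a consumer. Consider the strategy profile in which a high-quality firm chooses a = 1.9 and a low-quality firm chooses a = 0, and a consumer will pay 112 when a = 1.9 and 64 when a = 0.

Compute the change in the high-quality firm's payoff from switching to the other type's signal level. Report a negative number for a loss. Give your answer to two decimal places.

Playing a = 1.9 the high-quality firm receives 112 − 10.0 × 1.9 = 93.
Deviating to a = 0 yields 64 instead.
Gain from deviating: 64 − 93 = -29.00.
The gain is negative, so the high-quality type's incentive-compatibility constraint is satisfied.

-29.00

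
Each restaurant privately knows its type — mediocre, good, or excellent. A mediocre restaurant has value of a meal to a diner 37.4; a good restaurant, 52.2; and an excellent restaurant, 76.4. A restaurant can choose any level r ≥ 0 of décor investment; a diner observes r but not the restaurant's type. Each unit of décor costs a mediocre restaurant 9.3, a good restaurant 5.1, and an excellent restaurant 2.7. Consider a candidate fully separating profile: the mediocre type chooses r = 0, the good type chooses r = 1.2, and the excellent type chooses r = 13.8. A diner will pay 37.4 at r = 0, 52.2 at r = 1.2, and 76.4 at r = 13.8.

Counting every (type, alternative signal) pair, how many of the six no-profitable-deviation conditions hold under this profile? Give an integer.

4

Mediocre (own payoff 37.4): to r=1.2 gives 52.2 − 9.3×1.2 = 41.04 → profitable ✗; to r=13.8 gives 76.4 − 9.3×13.8 = -51.94 → no gain ✓.
Excellent (own payoff 76.4 − 2.7×13.8 = 39.14): to r=0 gives 37.4 → no gain ✓; to r=1.2 gives 52.2 − 2.7×1.2 = 48.96 → profitable ✗.
Good (own payoff 52.2 − 5.1×1.2 = 46.08): to r=0 gives 37.4 → no gain ✓; to r=13.8 gives 76.4 − 5.1×13.8 = 6.02 → no gain ✓.
4 of the 6 constraints hold; not an equilibrium.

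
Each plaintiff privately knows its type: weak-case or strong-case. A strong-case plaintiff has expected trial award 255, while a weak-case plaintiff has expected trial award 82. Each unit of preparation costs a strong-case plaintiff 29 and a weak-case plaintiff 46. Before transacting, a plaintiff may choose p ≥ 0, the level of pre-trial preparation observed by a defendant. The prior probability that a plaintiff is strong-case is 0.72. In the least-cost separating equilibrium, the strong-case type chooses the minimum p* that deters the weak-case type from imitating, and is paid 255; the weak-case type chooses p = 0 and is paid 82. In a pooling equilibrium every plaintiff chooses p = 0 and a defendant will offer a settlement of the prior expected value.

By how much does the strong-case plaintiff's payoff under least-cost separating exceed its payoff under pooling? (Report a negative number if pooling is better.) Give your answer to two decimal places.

-60.63

Least-cost separating signal: p* solves 82 = 255 − 46·p*, so p* = (255 − 82)/46 ≈ 3.7609.
Strong-case type's separating payoff: 255 − 29 × p* = 255 − 29 × (255 − 82)/46 = 255 − 5017/46 ≈ 145.9348.
Pooling payoff: 0.72 × 255 + 0.28 × 82 = 206.56.
Difference: 145.9348 − 206.56 = -60.6252, i.e. -60.63 to two decimal places.
The strong-case type would prefer the pooling outcome.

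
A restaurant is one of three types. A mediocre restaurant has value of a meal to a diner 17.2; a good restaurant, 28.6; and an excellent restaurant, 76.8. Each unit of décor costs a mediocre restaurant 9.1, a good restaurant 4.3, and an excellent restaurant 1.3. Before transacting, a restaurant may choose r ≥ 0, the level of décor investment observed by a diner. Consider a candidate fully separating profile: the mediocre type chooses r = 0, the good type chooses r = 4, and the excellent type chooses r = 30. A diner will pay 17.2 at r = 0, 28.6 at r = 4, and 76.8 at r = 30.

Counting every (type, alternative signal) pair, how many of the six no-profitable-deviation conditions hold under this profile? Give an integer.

5

Mediocre (own payoff 17.2): to r=4 gives 28.6 − 9.1×4 = -7.8 → no gain ✓; to r=30 gives 76.8 − 9.1×30 = -196.2 → no gain ✓.
Good (own payoff 28.6 − 4.3×4 = 11.4): to r=0 gives 17.2 → profitable ✗; to r=30 gives 76.8 − 4.3×30 = -52.2 → no gain ✓.
Excellent (own payoff 76.8 − 1.3×30 = 37.8): to r=0 gives 17.2 → no gain ✓; to r=4 gives 28.6 − 1.3×4 = 23.4 → no gain ✓.
5 of the 6 constraints hold; not an equilibrium.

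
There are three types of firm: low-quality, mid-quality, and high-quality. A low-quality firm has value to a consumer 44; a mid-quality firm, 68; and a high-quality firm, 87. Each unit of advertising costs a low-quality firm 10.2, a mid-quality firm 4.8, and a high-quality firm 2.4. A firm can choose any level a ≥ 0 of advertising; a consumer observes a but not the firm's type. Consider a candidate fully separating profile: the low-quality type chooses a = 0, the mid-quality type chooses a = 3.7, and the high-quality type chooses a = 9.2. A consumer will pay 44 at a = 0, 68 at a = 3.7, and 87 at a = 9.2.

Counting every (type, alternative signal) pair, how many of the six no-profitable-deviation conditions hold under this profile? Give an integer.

Low-quality (own payoff 44): to a=3.7 gives 68 − 10.2×3.7 = 30.26 → no gain ✓; to a=9.2 gives 87 − 10.2×9.2 = -6.84 → no gain ✓.
High-quality (own payoff 87 − 2.4×9.2 = 64.92): to a=0 gives 44 → no gain ✓; to a=3.7 gives 68 − 2.4×3.7 = 59.12 → no gain ✓.
Mid-quality (own payoff 68 − 4.8×3.7 = 50.24): to a=0 gives 44 → no gain ✓; to a=9.2 gives 87 − 4.8×9.2 = 42.84 → no gain ✓.
6 of the 6 constraints hold; this profile is a separating equilibrium.

6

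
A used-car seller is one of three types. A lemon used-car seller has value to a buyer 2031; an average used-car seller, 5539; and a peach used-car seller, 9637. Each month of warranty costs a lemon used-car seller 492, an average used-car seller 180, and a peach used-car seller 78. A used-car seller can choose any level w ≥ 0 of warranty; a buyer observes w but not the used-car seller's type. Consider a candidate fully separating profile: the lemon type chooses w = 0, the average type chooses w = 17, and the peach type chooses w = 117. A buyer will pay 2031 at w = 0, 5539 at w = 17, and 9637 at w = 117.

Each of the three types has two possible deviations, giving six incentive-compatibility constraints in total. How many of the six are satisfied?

Lemon (own payoff 2031): to w=17 gives 5539 − 492×17 = -2825 → no gain ✓; to w=117 gives 9637 − 492×117 = -47927 → no gain ✓.
Peach (own payoff 9637 − 78×117 = 511): to w=0 gives 2031 → profitable ✗; to w=17 gives 5539 − 78×17 = 4213 → profitable ✗.
Average (own payoff 5539 − 180×17 = 2479): to w=0 gives 2031 → no gain ✓; to w=117 gives 9637 − 180×117 = -11423 → no gain ✓.
4 of the 6 constraints hold; not an equilibrium.

4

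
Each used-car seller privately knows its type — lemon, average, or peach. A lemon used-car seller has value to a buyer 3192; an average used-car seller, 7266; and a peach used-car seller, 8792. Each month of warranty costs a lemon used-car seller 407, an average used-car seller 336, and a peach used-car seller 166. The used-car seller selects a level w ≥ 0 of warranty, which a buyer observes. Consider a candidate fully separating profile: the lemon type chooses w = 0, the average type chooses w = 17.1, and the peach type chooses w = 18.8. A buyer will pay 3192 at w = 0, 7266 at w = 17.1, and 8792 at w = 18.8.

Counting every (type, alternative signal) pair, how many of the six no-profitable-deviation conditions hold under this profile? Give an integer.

4

Average (own payoff 7266 − 336×17.1 = 1520.4): to w=0 gives 3192 → profitable ✗; to w=18.8 gives 8792 − 336×18.8 = 2475.2 → profitable ✗.
Lemon (own payoff 3192): to w=17.1 gives 7266 − 407×17.1 = 306.3 → no gain ✓; to w=18.8 gives 8792 − 407×18.8 = 1140.4 → no gain ✓.
Peach (own payoff 8792 − 166×18.8 = 5671.2): to w=0 gives 3192 → no gain ✓; to w=17.1 gives 7266 − 166×17.1 = 4427.4 → no gain ✓.
4 of the 6 constraints hold; not an equilibrium.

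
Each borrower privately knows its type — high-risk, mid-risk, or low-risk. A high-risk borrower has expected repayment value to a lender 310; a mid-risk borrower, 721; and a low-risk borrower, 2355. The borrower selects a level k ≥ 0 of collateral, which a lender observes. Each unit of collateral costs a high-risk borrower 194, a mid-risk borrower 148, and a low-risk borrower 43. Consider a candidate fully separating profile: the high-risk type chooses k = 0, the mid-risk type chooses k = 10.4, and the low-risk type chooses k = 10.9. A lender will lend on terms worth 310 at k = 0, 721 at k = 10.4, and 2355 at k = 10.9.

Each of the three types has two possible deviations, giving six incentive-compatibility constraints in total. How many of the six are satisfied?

High-risk (own payoff 310): to k=10.4 gives 721 − 194×10.4 = -1296.6 → no gain ✓; to k=10.9 gives 2355 − 194×10.9 = 240.4 → no gain ✓.
Mid-risk (own payoff 721 − 148×10.4 = -818.2): to k=0 gives 310 → profitable ✗; to k=10.9 gives 2355 − 148×10.9 = 741.8 → profitable ✗.
Low-risk (own payoff 2355 − 43×10.9 = 1886.3): to k=0 gives 310 → no gain ✓; to k=10.4 gives 721 − 43×10.4 = 273.8 → no gain ✓.
4 of the 6 constraints hold; not an equilibrium.

4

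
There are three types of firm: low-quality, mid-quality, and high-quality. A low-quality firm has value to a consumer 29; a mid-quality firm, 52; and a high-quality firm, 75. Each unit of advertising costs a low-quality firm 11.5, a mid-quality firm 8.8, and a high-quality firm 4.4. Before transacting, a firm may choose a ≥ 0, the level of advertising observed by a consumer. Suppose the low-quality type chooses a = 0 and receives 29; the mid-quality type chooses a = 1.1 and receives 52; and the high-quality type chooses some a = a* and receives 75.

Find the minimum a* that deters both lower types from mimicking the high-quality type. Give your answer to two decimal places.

4.00

Mid-quality type (on-path payoff 52 − 8.8×1.1 = 42.32) won't mimic when 42.32 ≥ 75 − 8.8·a*, i.e. a* ≥ 3.71.
Low-quality type (on-path payoff 29) won't mimic when 29 ≥ 75 − 11.5·a*, i.e. a* ≥ 4.00.
Both must hold, so a* = max(4.00, 3.71) = 4.00. The low-quality type's constraint binds.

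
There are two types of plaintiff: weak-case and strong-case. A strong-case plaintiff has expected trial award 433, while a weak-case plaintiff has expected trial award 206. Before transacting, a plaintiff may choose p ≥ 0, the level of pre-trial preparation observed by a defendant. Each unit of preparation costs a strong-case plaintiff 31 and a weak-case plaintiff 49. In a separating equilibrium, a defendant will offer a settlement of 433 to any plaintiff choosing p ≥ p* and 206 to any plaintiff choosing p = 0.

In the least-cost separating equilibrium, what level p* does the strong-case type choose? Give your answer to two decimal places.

A weak-case plaintiff choosing p = 0 receives 206.
Imitating at p* instead would pay 433 at cost 49·p*, netting 433 − 49·p*.
Indifference: 206 = 433 − 49·p*, so p* = (433 − 206) / 49 ≈ 4.63.
This is the weak-case type's binding incentive-compatibility constraint; any p ≥ 4.63 sustains separation on that side.

4.63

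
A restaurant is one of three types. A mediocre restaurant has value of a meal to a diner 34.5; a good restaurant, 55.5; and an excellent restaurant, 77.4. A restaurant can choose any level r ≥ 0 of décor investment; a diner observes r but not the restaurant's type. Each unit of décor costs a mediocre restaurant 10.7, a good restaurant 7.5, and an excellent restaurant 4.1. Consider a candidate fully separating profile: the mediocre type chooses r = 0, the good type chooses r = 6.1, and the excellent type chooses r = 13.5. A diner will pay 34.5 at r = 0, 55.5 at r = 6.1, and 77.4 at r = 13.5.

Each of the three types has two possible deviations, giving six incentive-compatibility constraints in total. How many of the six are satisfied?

Good (own payoff 55.5 − 7.5×6.1 = 9.75): to r=0 gives 34.5 → profitable ✗; to r=13.5 gives 77.4 − 7.5×13.5 = -23.85 → no gain ✓.
Excellent (own payoff 77.4 − 4.1×13.5 = 22.05): to r=0 gives 34.5 → profitable ✗; to r=6.1 gives 55.5 − 4.1×6.1 = 30.49 → profitable ✗.
Mediocre (own payoff 34.5): to r=6.1 gives 55.5 − 10.7×6.1 = -9.77 → no gain ✓; to r=13.5 gives 77.4 − 10.7×13.5 = -67.05 → no gain ✓.
3 of the 6 constraints hold; not an equilibrium.

3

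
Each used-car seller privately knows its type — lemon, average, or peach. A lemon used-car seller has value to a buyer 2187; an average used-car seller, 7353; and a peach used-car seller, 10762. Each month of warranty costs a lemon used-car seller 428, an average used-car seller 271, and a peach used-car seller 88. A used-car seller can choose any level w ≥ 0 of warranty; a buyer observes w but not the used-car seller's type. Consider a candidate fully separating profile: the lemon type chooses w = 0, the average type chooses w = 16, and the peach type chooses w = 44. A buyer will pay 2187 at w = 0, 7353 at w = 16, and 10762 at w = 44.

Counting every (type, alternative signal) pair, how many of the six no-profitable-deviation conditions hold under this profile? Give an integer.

Lemon (own payoff 2187): to w=16 gives 7353 − 428×16 = 505 → no gain ✓; to w=44 gives 10762 − 428×44 = -8070 → no gain ✓.
Average (own payoff 7353 − 271×16 = 3017): to w=0 gives 2187 → no gain ✓; to w=44 gives 10762 − 271×44 = -1162 → no gain ✓.
Peach (own payoff 10762 − 88×44 = 6890): to w=0 gives 2187 → no gain ✓; to w=16 gives 7353 − 88×16 = 5945 → no gain ✓.
6 of the 6 constraints hold; this profile is a separating equilibrium.

6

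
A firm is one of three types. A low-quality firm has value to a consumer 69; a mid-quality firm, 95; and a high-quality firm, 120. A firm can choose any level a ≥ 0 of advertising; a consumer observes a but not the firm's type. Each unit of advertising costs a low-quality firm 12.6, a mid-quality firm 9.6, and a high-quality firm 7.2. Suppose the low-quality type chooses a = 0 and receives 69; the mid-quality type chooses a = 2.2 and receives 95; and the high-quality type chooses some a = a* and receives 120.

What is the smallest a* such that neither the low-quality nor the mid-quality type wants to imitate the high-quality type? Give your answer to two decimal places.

Low-quality type (on-path payoff 69) won't mimic when 69 ≥ 120 − 12.6·a*, i.e. a* ≥ 4.05.
Mid-quality type (on-path payoff 95 − 9.6×2.2 = 73.88) won't mimic when 73.88 ≥ 120 − 9.6·a*, i.e. a* ≥ 4.80.
Both must hold, so a* = max(4.05, 4.80) = 4.80. The mid-quality type's constraint binds.

4.80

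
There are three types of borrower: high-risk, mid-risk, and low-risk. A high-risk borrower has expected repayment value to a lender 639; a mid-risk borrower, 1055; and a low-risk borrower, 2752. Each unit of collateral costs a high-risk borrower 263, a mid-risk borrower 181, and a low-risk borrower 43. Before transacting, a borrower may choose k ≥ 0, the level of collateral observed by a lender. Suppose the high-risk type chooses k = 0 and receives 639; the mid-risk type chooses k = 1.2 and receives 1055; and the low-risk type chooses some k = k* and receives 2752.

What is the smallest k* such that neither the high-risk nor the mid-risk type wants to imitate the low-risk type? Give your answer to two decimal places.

High-risk type (on-path payoff 639) won't mimic when 639 ≥ 2752 − 263·k*, i.e. k* ≥ 8.03.
Mid-risk type (on-path payoff 1055 − 181×1.2 = 837.8) won't mimic when 837.8 ≥ 2752 − 181·k*, i.e. k* ≥ 10.58.
Both must hold, so k* = max(8.03, 10.58) = 10.58. The mid-risk type's constraint binds.

10.58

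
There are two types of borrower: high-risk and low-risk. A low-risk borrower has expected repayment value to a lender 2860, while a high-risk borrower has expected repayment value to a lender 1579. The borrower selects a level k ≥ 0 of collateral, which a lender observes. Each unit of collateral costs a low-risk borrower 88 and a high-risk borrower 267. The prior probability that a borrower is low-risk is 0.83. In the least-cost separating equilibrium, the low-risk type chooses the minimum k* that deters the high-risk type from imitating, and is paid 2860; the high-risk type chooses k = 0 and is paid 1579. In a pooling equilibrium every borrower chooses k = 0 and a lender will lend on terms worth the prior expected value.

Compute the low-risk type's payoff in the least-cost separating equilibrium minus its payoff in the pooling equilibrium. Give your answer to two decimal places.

Least-cost separating signal: k* solves 1579 = 2860 − 267·k*, so k* = (2860 − 1579)/267 ≈ 4.7978.
Low-risk type's separating payoff: 2860 − 88 × k* = 2860 − 88 × (2860 − 1579)/267 = 2860 − 112728/267 ≈ 2437.7978.
Pooling payoff: 0.83 × 2860 + 0.17 × 1579 = 2642.23.
Difference: 2437.7978 − 2642.23 = -204.4322, i.e. -204.43 to two decimal places.
The low-risk type would prefer the pooling outcome.

-204.43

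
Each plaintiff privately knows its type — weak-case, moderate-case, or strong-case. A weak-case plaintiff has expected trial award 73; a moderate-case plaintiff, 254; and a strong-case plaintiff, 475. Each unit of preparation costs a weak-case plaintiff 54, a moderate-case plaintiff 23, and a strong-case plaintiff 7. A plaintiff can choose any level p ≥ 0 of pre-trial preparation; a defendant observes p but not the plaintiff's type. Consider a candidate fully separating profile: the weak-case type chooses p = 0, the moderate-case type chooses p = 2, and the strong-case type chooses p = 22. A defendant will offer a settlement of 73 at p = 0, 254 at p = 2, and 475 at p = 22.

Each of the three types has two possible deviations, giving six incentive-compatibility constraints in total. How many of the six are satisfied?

Strong-case (own payoff 475 − 7×22 = 321): to p=0 gives 73 → no gain ✓; to p=2 gives 254 − 7×2 = 240 → no gain ✓.
Weak-case (own payoff 73): to p=2 gives 254 − 54×2 = 146 → profitable ✗; to p=22 gives 475 − 54×22 = -713 → no gain ✓.
Moderate-case (own payoff 254 − 23×2 = 208): to p=0 gives 73 → no gain ✓; to p=22 gives 475 − 23×22 = -31 → no gain ✓.
5 of the 6 constraints hold; not an equilibrium.

5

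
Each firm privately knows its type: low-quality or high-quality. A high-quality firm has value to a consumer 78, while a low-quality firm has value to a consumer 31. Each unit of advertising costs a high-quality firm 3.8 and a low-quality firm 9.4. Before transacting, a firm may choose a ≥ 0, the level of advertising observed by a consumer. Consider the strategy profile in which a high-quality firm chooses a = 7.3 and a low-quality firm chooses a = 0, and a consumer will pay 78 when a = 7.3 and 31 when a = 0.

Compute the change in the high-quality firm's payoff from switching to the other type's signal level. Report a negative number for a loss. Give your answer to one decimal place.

-19.3

Playing a = 7.3 the high-quality firm receives 78 − 3.8 × 7.3 = 50.26.
Deviating to a = 0 yields 31 instead.
Gain from deviating: 31 − 50.26 = -19.26, i.e. -19.3 to one decimal place.
The gain is negative, so the high-quality type's incentive-compatibility constraint is satisfied.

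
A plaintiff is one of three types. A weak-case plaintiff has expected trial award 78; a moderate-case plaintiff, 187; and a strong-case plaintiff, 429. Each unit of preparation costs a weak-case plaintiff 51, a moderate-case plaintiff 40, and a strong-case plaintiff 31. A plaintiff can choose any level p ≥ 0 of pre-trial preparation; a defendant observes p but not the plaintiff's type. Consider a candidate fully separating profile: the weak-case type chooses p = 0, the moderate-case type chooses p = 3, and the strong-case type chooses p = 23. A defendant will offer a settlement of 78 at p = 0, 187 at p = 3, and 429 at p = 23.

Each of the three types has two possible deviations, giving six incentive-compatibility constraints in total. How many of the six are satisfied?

Moderate-case (own payoff 187 − 40×3 = 67): to p=0 gives 78 → profitable ✗; to p=23 gives 429 − 40×23 = -491 → no gain ✓.
Strong-case (own payoff 429 − 31×23 = -284): to p=0 gives 78 → profitable ✗; to p=3 gives 187 − 31×3 = 94 → profitable ✗.
Weak-case (own payoff 78): to p=3 gives 187 − 51×3 = 34 → no gain ✓; to p=23 gives 429 − 51×23 = -744 → no gain ✓.
3 of the 6 constraints hold; not an equilibrium.

3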